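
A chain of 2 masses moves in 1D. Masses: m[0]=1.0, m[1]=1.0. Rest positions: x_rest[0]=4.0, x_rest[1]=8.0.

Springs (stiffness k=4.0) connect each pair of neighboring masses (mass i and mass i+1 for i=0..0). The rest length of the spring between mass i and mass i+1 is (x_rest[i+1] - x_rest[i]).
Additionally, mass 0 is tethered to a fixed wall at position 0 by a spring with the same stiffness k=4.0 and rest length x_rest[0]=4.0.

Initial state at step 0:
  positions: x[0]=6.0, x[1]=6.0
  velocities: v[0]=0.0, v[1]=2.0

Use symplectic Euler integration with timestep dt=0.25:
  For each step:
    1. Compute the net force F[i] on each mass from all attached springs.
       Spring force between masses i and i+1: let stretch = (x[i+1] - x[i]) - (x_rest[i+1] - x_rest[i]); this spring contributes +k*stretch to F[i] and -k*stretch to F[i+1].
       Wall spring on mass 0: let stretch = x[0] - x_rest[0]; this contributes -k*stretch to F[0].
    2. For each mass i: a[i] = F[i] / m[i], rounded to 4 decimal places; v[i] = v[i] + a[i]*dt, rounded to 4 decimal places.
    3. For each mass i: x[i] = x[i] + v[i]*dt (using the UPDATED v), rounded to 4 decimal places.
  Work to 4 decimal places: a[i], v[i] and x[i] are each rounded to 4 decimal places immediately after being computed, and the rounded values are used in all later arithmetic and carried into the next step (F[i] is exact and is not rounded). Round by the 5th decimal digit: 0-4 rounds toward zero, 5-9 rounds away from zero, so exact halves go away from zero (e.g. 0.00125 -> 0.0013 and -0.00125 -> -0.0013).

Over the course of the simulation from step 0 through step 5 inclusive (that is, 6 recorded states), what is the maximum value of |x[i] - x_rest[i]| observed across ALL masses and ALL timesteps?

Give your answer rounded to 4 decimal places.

Step 0: x=[6.0000 6.0000] v=[0.0000 2.0000]
Step 1: x=[4.5000 7.5000] v=[-6.0000 6.0000]
Step 2: x=[2.6250 9.2500] v=[-7.5000 7.0000]
Step 3: x=[1.7500 10.3438] v=[-3.5000 4.3750]
Step 4: x=[2.5860 10.2891] v=[3.3438 -0.2188]
Step 5: x=[4.7012 9.3086] v=[8.4609 -3.9219]
Max displacement = 2.3438

Answer: 2.3438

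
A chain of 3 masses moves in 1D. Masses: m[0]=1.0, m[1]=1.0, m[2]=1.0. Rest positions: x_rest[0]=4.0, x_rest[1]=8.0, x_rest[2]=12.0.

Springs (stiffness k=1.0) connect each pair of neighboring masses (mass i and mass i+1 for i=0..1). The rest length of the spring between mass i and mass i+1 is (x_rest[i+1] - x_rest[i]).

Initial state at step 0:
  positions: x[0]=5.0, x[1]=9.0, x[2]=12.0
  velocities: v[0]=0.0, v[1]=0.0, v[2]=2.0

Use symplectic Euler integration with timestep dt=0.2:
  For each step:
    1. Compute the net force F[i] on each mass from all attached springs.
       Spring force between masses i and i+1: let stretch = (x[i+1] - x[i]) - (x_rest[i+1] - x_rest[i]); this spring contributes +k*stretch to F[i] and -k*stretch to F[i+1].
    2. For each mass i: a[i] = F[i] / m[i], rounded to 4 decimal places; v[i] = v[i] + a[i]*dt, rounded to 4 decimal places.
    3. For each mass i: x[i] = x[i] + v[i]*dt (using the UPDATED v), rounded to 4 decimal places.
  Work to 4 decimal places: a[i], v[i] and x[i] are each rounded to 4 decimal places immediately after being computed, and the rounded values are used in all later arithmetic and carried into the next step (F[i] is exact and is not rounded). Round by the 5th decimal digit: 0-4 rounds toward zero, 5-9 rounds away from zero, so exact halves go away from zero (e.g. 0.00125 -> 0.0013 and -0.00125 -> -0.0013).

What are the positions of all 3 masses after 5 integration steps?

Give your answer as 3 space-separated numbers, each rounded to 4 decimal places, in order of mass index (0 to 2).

Step 0: x=[5.0000 9.0000 12.0000] v=[0.0000 0.0000 2.0000]
Step 1: x=[5.0000 8.9600 12.4400] v=[0.0000 -0.2000 2.2000]
Step 2: x=[4.9984 8.9008 12.9008] v=[-0.0080 -0.2960 2.3040]
Step 3: x=[4.9929 8.8455 13.3616] v=[-0.0275 -0.2765 2.3040]
Step 4: x=[4.9815 8.8167 13.8018] v=[-0.0570 -0.1438 2.2008]
Step 5: x=[4.9635 8.8339 14.2026] v=[-0.0900 0.0862 2.0038]

Answer: 4.9635 8.8339 14.2026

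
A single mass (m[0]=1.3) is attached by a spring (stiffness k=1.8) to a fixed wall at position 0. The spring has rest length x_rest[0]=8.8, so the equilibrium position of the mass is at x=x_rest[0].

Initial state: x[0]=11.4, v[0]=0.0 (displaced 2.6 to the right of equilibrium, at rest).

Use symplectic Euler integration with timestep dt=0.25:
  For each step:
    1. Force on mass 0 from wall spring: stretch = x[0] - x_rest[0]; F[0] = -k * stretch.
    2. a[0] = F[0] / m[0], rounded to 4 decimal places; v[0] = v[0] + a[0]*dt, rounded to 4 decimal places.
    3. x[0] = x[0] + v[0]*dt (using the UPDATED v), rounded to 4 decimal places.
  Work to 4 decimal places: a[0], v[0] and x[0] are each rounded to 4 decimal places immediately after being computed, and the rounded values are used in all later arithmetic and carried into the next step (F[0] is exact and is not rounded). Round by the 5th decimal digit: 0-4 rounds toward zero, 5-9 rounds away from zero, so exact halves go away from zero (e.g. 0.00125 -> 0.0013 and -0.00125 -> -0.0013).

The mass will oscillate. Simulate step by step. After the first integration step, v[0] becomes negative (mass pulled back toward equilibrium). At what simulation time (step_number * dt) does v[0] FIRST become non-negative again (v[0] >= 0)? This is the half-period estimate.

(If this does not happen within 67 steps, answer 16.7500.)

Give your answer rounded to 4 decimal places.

Answer: 2.7500

Derivation:
Step 0: x=[11.4000] v=[0.0000]
Step 1: x=[11.1750] v=[-0.9000]
Step 2: x=[10.7445] v=[-1.7221]
Step 3: x=[10.1457] v=[-2.3952]
Step 4: x=[9.4305] v=[-2.8610]
Step 5: x=[8.6607] v=[-3.0793]
Step 6: x=[7.9029] v=[-3.0311]
Step 7: x=[7.2228] v=[-2.7206]
Step 8: x=[6.6791] v=[-2.1747]
Step 9: x=[6.3190] v=[-1.4406]
Step 10: x=[6.1736] v=[-0.5818]
Step 11: x=[6.2555] v=[0.3274]
First v>=0 after going negative at step 11, time=2.7500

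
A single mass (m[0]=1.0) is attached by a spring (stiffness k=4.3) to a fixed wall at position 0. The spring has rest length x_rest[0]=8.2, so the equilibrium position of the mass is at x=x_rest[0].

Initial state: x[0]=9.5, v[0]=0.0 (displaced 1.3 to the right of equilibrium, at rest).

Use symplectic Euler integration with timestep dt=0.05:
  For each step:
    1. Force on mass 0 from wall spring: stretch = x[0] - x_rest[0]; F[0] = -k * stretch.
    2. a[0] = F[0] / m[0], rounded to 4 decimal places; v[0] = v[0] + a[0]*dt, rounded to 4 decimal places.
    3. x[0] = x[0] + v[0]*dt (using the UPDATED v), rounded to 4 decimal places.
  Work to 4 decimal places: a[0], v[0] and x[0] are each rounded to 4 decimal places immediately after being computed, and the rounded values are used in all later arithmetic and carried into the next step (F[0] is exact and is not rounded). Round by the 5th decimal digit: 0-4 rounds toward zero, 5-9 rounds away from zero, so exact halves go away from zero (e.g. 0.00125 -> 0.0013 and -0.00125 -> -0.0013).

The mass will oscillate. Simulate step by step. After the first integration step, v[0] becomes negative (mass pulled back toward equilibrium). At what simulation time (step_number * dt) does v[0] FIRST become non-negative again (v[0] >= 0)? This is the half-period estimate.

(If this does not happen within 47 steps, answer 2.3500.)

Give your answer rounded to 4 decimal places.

Step 0: x=[9.5000] v=[0.0000]
Step 1: x=[9.4860] v=[-0.2795]
Step 2: x=[9.4582] v=[-0.5560]
Step 3: x=[9.4169] v=[-0.8265]
Step 4: x=[9.3625] v=[-1.0881]
Step 5: x=[9.2956] v=[-1.3380]
Step 6: x=[9.2169] v=[-1.5736]
Step 7: x=[9.1273] v=[-1.7922]
Step 8: x=[9.0277] v=[-1.9916]
Step 9: x=[8.9192] v=[-2.1696]
Step 10: x=[8.8030] v=[-2.3242]
Step 11: x=[8.6803] v=[-2.4538]
Step 12: x=[8.5524] v=[-2.5571]
Step 13: x=[8.4208] v=[-2.6329]
Step 14: x=[8.2868] v=[-2.6804]
Step 15: x=[8.1518] v=[-2.6991]
Step 16: x=[8.0174] v=[-2.6887]
Step 17: x=[7.8849] v=[-2.6494]
Step 18: x=[7.7558] v=[-2.5817]
Step 19: x=[7.6315] v=[-2.4862]
Step 20: x=[7.5133] v=[-2.3640]
Step 21: x=[7.4025] v=[-2.2164]
Step 22: x=[7.3003] v=[-2.0449]
Step 23: x=[7.2077] v=[-1.8515]
Step 24: x=[7.1258] v=[-1.6382]
Step 25: x=[7.0554] v=[-1.4072]
Step 26: x=[6.9973] v=[-1.1611]
Step 27: x=[6.9522] v=[-0.9025]
Step 28: x=[6.9205] v=[-0.6342]
Step 29: x=[6.9025] v=[-0.3591]
Step 30: x=[6.8985] v=[-0.0801]
Step 31: x=[6.9085] v=[0.1997]
First v>=0 after going negative at step 31, time=1.5500

Answer: 1.5500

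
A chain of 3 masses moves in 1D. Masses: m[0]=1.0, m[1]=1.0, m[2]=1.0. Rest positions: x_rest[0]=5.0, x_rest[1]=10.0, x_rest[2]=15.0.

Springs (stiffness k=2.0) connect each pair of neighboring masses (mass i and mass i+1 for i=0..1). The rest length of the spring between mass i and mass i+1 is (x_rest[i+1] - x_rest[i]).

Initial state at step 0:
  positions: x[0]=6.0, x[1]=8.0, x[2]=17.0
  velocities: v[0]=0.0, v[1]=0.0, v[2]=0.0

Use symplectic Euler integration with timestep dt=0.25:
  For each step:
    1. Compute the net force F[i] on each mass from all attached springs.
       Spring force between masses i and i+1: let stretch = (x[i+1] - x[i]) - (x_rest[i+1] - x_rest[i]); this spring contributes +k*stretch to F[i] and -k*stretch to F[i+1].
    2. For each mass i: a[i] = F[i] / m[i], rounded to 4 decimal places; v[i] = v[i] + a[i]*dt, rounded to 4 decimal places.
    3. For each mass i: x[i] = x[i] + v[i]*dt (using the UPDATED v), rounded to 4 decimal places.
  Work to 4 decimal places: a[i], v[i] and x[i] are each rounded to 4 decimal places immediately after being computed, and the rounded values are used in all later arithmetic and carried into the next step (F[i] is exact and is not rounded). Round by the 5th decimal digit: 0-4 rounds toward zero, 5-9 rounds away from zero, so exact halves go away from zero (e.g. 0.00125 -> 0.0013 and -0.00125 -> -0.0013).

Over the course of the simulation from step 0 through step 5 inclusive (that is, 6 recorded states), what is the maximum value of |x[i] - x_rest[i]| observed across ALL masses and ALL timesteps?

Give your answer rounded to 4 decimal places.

Step 0: x=[6.0000 8.0000 17.0000] v=[0.0000 0.0000 0.0000]
Step 1: x=[5.6250 8.8750 16.5000] v=[-1.5000 3.5000 -2.0000]
Step 2: x=[5.0313 10.2969 15.6719] v=[-2.3750 5.6875 -3.3125]
Step 3: x=[4.4708 11.7325 14.7969] v=[-2.2422 5.7422 -3.5000]
Step 4: x=[4.1930 12.6434 14.1639] v=[-1.1114 3.6436 -2.5322]
Step 5: x=[4.3465 12.6881 13.9658] v=[0.6138 0.1787 -0.7925]
Max displacement = 2.6881

Answer: 2.6881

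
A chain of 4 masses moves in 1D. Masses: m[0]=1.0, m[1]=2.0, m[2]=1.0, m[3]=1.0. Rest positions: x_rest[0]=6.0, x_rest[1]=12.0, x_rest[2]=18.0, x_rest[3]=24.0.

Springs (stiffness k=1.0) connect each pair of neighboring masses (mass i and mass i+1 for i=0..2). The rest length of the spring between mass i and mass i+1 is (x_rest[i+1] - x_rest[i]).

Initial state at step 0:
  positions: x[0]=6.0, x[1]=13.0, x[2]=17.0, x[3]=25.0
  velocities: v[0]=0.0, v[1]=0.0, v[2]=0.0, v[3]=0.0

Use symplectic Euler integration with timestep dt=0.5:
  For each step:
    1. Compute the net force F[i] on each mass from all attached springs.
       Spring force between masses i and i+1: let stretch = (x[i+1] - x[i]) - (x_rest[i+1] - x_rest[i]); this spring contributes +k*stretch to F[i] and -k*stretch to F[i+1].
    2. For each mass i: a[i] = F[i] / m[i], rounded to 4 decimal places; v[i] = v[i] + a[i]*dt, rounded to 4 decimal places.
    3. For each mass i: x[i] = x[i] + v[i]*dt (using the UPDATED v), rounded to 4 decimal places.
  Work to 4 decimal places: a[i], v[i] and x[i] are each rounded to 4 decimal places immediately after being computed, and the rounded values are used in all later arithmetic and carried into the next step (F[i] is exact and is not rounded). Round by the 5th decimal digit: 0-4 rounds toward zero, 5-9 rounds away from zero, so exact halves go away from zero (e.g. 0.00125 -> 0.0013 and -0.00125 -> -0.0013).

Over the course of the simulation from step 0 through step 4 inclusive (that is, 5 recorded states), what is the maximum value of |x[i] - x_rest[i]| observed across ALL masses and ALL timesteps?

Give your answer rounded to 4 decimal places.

Answer: 1.9219

Derivation:
Step 0: x=[6.0000 13.0000 17.0000 25.0000] v=[0.0000 0.0000 0.0000 0.0000]
Step 1: x=[6.2500 12.6250 18.0000 24.5000] v=[0.5000 -0.7500 2.0000 -1.0000]
Step 2: x=[6.5938 12.1250 19.2813 23.8750] v=[0.6875 -1.0000 2.5625 -1.2500]
Step 3: x=[6.8204 11.8282 19.9219 23.6016] v=[0.4531 -0.5937 1.2812 -0.5469]
Step 4: x=[6.7989 11.9171 19.4590 23.9083] v=[-0.0430 0.1778 -0.9258 0.6133]
Max displacement = 1.9219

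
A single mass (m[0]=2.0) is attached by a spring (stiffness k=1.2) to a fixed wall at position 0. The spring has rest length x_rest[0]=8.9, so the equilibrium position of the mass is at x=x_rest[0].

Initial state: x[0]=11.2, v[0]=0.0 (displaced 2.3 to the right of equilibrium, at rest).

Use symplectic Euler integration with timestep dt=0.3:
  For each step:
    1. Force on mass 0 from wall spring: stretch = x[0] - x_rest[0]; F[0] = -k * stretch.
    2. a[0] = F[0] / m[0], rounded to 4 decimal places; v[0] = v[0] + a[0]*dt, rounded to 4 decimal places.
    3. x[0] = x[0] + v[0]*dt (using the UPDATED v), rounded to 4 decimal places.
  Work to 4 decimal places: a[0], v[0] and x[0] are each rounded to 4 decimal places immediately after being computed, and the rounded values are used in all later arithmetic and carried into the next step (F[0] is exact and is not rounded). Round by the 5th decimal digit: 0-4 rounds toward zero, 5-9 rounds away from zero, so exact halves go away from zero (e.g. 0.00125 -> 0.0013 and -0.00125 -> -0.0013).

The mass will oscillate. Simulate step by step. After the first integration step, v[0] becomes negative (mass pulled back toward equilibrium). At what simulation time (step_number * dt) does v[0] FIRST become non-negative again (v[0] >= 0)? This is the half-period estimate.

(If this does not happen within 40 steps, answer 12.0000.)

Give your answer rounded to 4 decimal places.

Step 0: x=[11.2000] v=[0.0000]
Step 1: x=[11.0758] v=[-0.4140]
Step 2: x=[10.8341] v=[-0.8057]
Step 3: x=[10.4879] v=[-1.1539]
Step 4: x=[10.0560] v=[-1.4397]
Step 5: x=[9.5617] v=[-1.6478]
Step 6: x=[9.0316] v=[-1.7669]
Step 7: x=[8.4944] v=[-1.7906]
Step 8: x=[7.9791] v=[-1.7176]
Step 9: x=[7.5135] v=[-1.5519]
Step 10: x=[7.1228] v=[-1.3023]
Step 11: x=[6.8281] v=[-0.9824]
Step 12: x=[6.6453] v=[-0.6095]
Step 13: x=[6.5842] v=[-0.2037]
Step 14: x=[6.6482] v=[0.2132]
First v>=0 after going negative at step 14, time=4.2000

Answer: 4.2000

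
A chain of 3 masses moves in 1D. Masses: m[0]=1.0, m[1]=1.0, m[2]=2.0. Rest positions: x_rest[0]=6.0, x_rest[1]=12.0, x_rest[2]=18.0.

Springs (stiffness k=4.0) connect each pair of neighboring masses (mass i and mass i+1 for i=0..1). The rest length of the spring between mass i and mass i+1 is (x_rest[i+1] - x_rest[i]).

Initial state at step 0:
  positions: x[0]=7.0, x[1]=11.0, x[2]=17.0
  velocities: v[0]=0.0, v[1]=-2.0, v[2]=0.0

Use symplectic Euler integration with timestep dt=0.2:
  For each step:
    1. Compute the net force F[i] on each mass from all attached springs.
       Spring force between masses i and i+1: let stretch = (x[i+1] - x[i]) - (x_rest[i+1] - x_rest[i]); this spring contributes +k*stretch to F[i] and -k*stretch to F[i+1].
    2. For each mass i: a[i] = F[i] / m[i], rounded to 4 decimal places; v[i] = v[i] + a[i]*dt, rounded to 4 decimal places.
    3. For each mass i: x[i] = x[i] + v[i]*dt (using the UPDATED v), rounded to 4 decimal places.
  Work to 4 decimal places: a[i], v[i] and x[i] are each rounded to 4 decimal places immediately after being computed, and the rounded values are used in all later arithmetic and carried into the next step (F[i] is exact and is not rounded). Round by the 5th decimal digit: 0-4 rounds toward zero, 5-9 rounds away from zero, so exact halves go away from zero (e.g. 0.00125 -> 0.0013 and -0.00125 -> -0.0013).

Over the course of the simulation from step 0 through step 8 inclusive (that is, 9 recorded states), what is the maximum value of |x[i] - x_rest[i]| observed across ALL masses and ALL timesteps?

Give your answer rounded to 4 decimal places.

Step 0: x=[7.0000 11.0000 17.0000] v=[0.0000 -2.0000 0.0000]
Step 1: x=[6.6800 10.9200 17.0000] v=[-1.6000 -0.4000 0.0000]
Step 2: x=[6.0784 11.1344 16.9936] v=[-3.0080 1.0720 -0.0320]
Step 3: x=[5.3258 11.4773 16.9985] v=[-3.7632 1.7146 0.0243]
Step 4: x=[4.5974 11.7194 17.0417] v=[-3.6420 1.2104 0.2158]
Step 5: x=[4.0485 11.6735 17.1391] v=[-2.7444 -0.2294 0.4869]
Step 6: x=[3.7596 11.2821 17.2792] v=[-1.4444 -1.9569 0.7007]
Step 7: x=[3.7143 10.6467 17.4196] v=[-0.2264 -3.1772 0.7019]
Step 8: x=[3.8182 9.9857 17.4981] v=[0.5195 -3.3048 0.3927]
Max displacement = 2.2857

Answer: 2.2857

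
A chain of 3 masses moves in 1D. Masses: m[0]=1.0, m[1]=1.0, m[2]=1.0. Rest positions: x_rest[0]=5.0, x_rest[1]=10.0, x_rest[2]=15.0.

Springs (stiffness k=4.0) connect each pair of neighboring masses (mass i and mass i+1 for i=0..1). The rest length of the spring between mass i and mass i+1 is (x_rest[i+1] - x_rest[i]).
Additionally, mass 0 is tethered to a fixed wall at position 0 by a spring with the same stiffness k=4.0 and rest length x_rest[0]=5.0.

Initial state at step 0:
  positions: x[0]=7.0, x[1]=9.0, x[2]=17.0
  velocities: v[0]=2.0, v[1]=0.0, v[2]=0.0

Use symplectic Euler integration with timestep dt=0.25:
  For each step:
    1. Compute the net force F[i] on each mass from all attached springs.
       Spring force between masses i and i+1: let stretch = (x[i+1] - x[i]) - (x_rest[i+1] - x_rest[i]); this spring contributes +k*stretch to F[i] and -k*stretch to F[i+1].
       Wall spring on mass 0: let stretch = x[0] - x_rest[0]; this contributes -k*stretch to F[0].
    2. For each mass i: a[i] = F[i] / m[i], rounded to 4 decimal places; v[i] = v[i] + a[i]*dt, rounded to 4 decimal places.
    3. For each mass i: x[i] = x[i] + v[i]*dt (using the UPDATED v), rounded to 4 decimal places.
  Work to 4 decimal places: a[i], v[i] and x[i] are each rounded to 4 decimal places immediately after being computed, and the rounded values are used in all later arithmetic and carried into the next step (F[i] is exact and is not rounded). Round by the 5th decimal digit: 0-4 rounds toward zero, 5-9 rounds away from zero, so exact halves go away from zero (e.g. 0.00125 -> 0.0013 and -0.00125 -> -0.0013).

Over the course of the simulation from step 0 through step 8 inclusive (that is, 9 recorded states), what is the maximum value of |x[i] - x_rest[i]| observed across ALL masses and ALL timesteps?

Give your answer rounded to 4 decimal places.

Step 0: x=[7.0000 9.0000 17.0000] v=[2.0000 0.0000 0.0000]
Step 1: x=[6.2500 10.5000 16.2500] v=[-3.0000 6.0000 -3.0000]
Step 2: x=[5.0000 12.3750 15.3125] v=[-5.0000 7.5000 -3.7500]
Step 3: x=[4.3438 13.1406 14.8906] v=[-2.6250 3.0625 -1.6875]
Step 4: x=[4.8008 12.1445 15.2812] v=[1.8280 -3.9843 1.5625]
Step 5: x=[5.8935 10.0967 16.1377] v=[4.3709 -8.1913 3.4258]
Step 6: x=[6.5637 8.5083 16.7339] v=[2.6806 -6.3535 2.3848]
Step 7: x=[6.0791 8.4902 16.5237] v=[-1.9385 -0.0725 -0.8408]
Step 8: x=[4.6775 9.8777 15.5551] v=[-5.6065 5.5499 -3.8743]
Max displacement = 3.1406

Answer: 3.1406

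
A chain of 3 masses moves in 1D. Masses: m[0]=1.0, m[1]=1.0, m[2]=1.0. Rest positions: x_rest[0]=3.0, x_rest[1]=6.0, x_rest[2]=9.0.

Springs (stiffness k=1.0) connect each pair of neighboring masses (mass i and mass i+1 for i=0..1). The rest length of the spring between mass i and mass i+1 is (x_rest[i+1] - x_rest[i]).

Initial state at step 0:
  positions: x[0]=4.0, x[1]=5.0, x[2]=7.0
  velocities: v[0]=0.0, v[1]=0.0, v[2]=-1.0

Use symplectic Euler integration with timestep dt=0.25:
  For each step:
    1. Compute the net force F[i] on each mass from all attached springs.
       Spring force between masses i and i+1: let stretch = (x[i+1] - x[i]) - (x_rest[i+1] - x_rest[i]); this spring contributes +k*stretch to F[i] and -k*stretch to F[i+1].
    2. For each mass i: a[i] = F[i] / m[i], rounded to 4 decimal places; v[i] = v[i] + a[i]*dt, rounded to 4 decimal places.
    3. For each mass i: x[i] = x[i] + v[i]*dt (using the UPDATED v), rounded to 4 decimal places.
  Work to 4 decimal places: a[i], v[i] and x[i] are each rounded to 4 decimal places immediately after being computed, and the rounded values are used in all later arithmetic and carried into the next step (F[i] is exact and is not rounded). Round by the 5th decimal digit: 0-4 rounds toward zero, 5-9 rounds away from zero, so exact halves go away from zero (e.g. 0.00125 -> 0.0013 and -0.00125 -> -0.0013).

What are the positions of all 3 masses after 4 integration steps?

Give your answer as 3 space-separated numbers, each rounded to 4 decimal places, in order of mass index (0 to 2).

Step 0: x=[4.0000 5.0000 7.0000] v=[0.0000 0.0000 -1.0000]
Step 1: x=[3.8750 5.0625 6.8125] v=[-0.5000 0.2500 -0.7500]
Step 2: x=[3.6367 5.1602 6.7031] v=[-0.9531 0.3906 -0.4375]
Step 3: x=[3.3062 5.2591 6.6848] v=[-1.3222 0.3955 -0.0732]
Step 4: x=[2.9102 5.3250 6.7649] v=[-1.5840 0.2637 0.3204]

Answer: 2.9102 5.3250 6.7649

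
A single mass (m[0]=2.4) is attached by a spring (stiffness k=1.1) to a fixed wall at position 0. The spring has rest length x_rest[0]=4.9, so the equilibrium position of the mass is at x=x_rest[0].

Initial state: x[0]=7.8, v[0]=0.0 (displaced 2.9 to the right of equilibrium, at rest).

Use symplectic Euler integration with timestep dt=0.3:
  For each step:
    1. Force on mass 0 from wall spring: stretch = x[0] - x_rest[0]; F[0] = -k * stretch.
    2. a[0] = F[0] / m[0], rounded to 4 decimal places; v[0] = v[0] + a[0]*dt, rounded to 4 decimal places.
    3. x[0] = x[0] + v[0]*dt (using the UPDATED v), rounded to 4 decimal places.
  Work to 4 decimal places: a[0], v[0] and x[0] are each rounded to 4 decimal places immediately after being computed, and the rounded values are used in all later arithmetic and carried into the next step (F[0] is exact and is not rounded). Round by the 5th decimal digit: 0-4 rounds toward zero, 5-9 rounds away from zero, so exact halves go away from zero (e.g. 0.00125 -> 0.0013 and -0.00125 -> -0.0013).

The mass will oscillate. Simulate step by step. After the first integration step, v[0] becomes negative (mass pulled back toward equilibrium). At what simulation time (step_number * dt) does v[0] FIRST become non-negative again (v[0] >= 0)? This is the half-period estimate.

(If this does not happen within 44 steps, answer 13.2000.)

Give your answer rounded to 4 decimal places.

Answer: 4.8000

Derivation:
Step 0: x=[7.8000] v=[0.0000]
Step 1: x=[7.6804] v=[-0.3988]
Step 2: x=[7.4461] v=[-0.7811]
Step 3: x=[7.1067] v=[-1.1312]
Step 4: x=[6.6763] v=[-1.4346]
Step 5: x=[6.1727] v=[-1.6788]
Step 6: x=[5.6166] v=[-1.8538]
Step 7: x=[5.0309] v=[-1.9523]
Step 8: x=[4.4398] v=[-1.9703]
Step 9: x=[3.8677] v=[-1.9070]
Step 10: x=[3.3382] v=[-1.7651]
Step 11: x=[2.8731] v=[-1.5504]
Step 12: x=[2.4916] v=[-1.2717]
Step 13: x=[2.2095] v=[-0.9405]
Step 14: x=[2.0383] v=[-0.5706]
Step 15: x=[1.9852] v=[-0.1771]
Step 16: x=[2.0523] v=[0.2237]
First v>=0 after going negative at step 16, time=4.8000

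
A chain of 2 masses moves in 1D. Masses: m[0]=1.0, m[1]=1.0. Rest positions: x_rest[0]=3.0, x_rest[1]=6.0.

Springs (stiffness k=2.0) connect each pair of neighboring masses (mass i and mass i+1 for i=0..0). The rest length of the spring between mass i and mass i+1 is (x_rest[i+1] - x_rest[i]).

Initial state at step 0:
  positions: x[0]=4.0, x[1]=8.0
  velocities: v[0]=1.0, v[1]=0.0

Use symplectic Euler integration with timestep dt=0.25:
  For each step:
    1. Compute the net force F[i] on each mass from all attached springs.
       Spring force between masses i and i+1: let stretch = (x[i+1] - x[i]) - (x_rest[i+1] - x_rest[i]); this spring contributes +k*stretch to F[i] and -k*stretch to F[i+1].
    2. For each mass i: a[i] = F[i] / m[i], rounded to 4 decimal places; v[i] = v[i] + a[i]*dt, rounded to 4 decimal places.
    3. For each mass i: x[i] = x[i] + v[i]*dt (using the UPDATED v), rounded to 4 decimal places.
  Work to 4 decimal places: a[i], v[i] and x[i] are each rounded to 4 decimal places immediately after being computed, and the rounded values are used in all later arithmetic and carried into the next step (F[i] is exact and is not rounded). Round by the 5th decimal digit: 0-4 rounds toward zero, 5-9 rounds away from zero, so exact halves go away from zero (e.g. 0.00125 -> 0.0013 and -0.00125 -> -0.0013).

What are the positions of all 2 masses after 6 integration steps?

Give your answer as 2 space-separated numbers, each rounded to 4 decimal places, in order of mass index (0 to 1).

Answer: 5.7893 7.7107

Derivation:
Step 0: x=[4.0000 8.0000] v=[1.0000 0.0000]
Step 1: x=[4.3750 7.8750] v=[1.5000 -0.5000]
Step 2: x=[4.8125 7.6875] v=[1.7500 -0.7500]
Step 3: x=[5.2344 7.5156] v=[1.6875 -0.6875]
Step 4: x=[5.5664 7.4336] v=[1.3281 -0.3281]
Step 5: x=[5.7568 7.4932] v=[0.7617 0.2383]
Step 6: x=[5.7893 7.7107] v=[0.1299 0.8701]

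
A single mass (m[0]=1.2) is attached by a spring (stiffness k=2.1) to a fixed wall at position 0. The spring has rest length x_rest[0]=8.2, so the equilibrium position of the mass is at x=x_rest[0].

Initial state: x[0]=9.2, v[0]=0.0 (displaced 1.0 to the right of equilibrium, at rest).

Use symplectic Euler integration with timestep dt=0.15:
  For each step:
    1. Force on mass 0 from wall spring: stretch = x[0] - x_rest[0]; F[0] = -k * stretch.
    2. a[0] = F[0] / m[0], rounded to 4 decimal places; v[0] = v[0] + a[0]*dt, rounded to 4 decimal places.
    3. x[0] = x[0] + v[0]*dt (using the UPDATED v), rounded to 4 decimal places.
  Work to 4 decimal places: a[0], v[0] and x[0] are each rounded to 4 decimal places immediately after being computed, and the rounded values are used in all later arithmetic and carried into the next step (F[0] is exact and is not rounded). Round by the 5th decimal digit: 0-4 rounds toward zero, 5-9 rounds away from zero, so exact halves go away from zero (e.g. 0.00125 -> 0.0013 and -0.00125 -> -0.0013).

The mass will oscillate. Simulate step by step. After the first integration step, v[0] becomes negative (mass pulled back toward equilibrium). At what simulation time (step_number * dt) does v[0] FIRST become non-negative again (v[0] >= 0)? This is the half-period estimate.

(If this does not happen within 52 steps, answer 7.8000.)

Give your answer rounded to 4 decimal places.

Step 0: x=[9.2000] v=[0.0000]
Step 1: x=[9.1606] v=[-0.2625]
Step 2: x=[9.0834] v=[-0.5147]
Step 3: x=[8.9714] v=[-0.7466]
Step 4: x=[8.8290] v=[-0.9491]
Step 5: x=[8.6619] v=[-1.1142]
Step 6: x=[8.4766] v=[-1.2354]
Step 7: x=[8.2804] v=[-1.3080]
Step 8: x=[8.0810] v=[-1.3291]
Step 9: x=[7.8863] v=[-1.2979]
Step 10: x=[7.7040] v=[-1.2156]
Step 11: x=[7.5412] v=[-1.0854]
Step 12: x=[7.4043] v=[-0.9125]
Step 13: x=[7.2988] v=[-0.7036]
Step 14: x=[7.2288] v=[-0.4670]
Step 15: x=[7.1970] v=[-0.2121]
Step 16: x=[7.2047] v=[0.0512]
First v>=0 after going negative at step 16, time=2.4000

Answer: 2.4000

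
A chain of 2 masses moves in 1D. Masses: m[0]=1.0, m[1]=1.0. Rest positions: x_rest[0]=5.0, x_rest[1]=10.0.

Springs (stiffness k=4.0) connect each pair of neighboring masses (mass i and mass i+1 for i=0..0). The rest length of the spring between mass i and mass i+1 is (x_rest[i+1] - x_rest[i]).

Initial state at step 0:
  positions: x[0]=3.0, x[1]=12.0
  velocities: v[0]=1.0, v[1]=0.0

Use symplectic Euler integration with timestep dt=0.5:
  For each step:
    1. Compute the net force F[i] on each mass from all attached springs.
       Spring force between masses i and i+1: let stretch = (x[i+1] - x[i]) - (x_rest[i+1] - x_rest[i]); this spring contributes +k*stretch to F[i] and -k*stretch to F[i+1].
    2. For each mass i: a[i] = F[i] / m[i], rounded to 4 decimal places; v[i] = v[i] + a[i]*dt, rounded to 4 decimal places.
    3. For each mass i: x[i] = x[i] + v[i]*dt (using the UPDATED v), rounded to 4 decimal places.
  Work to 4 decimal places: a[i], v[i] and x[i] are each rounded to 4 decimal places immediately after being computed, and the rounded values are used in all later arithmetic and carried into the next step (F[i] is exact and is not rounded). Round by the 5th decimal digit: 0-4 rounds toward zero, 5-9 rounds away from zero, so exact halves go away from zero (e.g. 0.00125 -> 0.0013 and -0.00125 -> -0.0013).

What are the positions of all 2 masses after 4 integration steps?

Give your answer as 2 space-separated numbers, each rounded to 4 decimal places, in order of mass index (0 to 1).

Answer: 4.0000 13.0000

Derivation:
Step 0: x=[3.0000 12.0000] v=[1.0000 0.0000]
Step 1: x=[7.5000 8.0000] v=[9.0000 -8.0000]
Step 2: x=[7.5000 8.5000] v=[0.0000 1.0000]
Step 3: x=[3.5000 13.0000] v=[-8.0000 9.0000]
Step 4: x=[4.0000 13.0000] v=[1.0000 0.0000]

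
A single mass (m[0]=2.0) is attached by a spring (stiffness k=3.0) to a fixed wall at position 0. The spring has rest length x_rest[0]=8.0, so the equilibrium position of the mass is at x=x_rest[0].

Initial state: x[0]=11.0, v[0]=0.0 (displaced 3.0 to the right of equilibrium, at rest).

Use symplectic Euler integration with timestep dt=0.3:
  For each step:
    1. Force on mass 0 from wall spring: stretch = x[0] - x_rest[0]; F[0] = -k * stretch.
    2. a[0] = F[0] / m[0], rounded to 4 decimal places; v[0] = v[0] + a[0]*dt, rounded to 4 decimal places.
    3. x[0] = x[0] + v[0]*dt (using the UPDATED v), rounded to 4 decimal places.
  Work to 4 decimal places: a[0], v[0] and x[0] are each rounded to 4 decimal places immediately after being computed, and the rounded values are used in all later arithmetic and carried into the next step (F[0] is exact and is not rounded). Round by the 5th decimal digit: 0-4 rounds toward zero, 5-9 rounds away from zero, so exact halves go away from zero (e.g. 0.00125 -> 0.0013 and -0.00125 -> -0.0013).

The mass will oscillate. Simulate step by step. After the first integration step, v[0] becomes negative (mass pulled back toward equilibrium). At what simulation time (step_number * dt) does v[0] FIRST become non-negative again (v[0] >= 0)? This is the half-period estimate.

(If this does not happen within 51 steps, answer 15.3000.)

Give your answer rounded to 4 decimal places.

Step 0: x=[11.0000] v=[0.0000]
Step 1: x=[10.5950] v=[-1.3500]
Step 2: x=[9.8397] v=[-2.5178]
Step 3: x=[8.8360] v=[-3.3457]
Step 4: x=[7.7194] v=[-3.7219]
Step 5: x=[6.6407] v=[-3.5956]
Step 6: x=[5.7455] v=[-2.9839]
Step 7: x=[5.1547] v=[-1.9694]
Step 8: x=[4.9480] v=[-0.6890]
Step 9: x=[5.1533] v=[0.6844]
First v>=0 after going negative at step 9, time=2.7000

Answer: 2.7000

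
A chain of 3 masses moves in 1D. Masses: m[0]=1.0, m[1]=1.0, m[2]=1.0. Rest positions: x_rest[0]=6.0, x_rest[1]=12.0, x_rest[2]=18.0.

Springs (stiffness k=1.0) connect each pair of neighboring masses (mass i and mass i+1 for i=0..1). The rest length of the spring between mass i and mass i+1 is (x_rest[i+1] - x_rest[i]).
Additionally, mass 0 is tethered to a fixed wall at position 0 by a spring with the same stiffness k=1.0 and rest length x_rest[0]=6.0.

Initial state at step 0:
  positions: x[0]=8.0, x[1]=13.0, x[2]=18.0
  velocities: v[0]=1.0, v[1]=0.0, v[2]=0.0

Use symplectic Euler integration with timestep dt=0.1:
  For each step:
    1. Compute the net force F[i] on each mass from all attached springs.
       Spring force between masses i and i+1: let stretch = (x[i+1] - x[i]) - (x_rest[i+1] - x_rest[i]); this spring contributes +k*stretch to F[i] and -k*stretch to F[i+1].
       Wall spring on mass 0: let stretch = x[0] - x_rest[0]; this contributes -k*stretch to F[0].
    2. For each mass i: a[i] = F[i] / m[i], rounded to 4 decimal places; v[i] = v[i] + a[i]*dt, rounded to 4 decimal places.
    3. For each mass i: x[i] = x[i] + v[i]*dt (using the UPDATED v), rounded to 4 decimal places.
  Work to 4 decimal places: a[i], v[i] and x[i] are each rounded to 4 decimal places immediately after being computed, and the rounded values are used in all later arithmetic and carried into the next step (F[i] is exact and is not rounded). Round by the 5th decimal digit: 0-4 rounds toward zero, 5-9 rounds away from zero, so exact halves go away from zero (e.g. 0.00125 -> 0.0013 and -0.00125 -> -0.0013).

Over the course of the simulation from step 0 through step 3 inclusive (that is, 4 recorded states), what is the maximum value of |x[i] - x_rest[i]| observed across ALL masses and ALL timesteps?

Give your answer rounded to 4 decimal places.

Answer: 2.1150

Derivation:
Step 0: x=[8.0000 13.0000 18.0000] v=[1.0000 0.0000 0.0000]
Step 1: x=[8.0700 13.0000 18.0100] v=[0.7000 0.0000 0.1000]
Step 2: x=[8.1086 13.0008 18.0299] v=[0.3860 0.0080 0.1990]
Step 3: x=[8.1150 13.0030 18.0595] v=[0.0644 0.0217 0.2961]
Max displacement = 2.1150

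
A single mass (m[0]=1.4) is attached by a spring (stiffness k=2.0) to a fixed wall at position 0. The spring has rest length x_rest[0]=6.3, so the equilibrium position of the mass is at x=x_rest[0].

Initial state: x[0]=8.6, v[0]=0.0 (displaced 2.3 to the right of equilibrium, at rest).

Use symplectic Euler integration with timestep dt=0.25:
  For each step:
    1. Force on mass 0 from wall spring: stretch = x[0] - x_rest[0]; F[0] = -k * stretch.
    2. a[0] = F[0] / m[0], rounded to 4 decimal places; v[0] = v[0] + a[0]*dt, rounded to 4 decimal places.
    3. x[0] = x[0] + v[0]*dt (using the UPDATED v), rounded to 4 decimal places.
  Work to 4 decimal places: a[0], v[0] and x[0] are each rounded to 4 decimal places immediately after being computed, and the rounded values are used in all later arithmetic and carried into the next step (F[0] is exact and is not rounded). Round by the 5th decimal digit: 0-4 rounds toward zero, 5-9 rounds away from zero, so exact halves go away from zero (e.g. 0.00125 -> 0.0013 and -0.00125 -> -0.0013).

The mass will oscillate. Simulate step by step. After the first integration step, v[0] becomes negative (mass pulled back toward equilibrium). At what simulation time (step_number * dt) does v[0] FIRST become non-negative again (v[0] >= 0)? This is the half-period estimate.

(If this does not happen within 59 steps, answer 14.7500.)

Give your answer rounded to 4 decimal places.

Answer: 2.7500

Derivation:
Step 0: x=[8.6000] v=[0.0000]
Step 1: x=[8.3947] v=[-0.8214]
Step 2: x=[8.0023] v=[-1.5695]
Step 3: x=[7.4579] v=[-2.1775]
Step 4: x=[6.8102] v=[-2.5910]
Step 5: x=[6.1169] v=[-2.7732]
Step 6: x=[5.4400] v=[-2.7078]
Step 7: x=[4.8398] v=[-2.4007]
Step 8: x=[4.3700] v=[-1.8792]
Step 9: x=[4.0725] v=[-1.1899]
Step 10: x=[3.9739] v=[-0.3944]
Step 11: x=[4.0830] v=[0.4364]
First v>=0 after going negative at step 11, time=2.7500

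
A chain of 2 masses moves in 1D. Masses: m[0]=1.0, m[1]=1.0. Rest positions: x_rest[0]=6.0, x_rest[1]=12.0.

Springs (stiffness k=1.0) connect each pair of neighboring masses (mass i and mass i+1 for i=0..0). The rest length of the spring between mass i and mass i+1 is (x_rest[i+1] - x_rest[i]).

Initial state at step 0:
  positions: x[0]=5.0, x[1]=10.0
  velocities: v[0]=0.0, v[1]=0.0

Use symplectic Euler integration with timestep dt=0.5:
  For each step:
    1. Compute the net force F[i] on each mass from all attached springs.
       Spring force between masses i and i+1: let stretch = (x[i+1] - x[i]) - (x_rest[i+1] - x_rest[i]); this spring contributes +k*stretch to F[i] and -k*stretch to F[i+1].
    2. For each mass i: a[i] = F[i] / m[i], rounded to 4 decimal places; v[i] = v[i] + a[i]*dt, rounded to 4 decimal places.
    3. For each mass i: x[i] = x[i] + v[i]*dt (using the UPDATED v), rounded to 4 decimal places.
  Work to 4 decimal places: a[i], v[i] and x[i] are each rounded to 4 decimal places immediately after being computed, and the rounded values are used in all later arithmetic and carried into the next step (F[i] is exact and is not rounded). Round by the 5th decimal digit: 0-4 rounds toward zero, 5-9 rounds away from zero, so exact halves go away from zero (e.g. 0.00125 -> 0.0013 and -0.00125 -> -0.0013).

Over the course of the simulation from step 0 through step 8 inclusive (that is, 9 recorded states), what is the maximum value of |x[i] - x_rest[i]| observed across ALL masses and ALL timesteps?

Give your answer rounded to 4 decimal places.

Answer: 2.0312

Derivation:
Step 0: x=[5.0000 10.0000] v=[0.0000 0.0000]
Step 1: x=[4.7500 10.2500] v=[-0.5000 0.5000]
Step 2: x=[4.3750 10.6250] v=[-0.7500 0.7500]
Step 3: x=[4.0625 10.9375] v=[-0.6250 0.6250]
Step 4: x=[3.9688 11.0313] v=[-0.1875 0.1875]
Step 5: x=[4.1407 10.8594] v=[0.3438 -0.3438]
Step 6: x=[4.4923 10.5078] v=[0.7032 -0.7032]
Step 7: x=[4.8478 10.1523] v=[0.7110 -0.7110]
Step 8: x=[5.0295 9.9707] v=[0.3633 -0.3633]
Max displacement = 2.0312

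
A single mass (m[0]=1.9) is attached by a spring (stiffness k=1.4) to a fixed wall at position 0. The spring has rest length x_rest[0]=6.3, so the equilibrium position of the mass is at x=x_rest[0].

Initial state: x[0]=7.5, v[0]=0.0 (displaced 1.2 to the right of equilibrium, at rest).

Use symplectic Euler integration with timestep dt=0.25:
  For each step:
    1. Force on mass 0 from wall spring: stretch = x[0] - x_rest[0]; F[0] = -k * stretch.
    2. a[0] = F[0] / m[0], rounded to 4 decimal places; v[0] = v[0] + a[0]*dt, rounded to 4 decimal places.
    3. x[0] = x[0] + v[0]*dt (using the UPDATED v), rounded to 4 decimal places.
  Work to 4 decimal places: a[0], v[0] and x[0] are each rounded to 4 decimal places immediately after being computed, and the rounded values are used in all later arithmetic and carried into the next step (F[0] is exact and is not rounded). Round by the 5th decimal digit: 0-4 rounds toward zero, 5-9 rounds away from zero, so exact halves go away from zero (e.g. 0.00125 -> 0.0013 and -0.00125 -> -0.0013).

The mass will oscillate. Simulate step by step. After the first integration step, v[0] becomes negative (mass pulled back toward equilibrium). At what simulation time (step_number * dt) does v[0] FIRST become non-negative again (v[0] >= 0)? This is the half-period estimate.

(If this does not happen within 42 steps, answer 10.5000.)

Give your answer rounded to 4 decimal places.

Answer: 3.7500

Derivation:
Step 0: x=[7.5000] v=[0.0000]
Step 1: x=[7.4447] v=[-0.2211]
Step 2: x=[7.3367] v=[-0.4320]
Step 3: x=[7.1810] v=[-0.6230]
Step 4: x=[6.9847] v=[-0.7853]
Step 5: x=[6.7569] v=[-0.9114]
Step 6: x=[6.5080] v=[-0.9956]
Step 7: x=[6.2495] v=[-1.0339]
Step 8: x=[5.9934] v=[-1.0246]
Step 9: x=[5.7514] v=[-0.9681]
Step 10: x=[5.5346] v=[-0.8671]
Step 11: x=[5.3531] v=[-0.7261]
Step 12: x=[5.2152] v=[-0.5517]
Step 13: x=[5.1272] v=[-0.3519]
Step 14: x=[5.0932] v=[-0.1359]
Step 15: x=[5.1148] v=[0.0864]
First v>=0 after going negative at step 15, time=3.7500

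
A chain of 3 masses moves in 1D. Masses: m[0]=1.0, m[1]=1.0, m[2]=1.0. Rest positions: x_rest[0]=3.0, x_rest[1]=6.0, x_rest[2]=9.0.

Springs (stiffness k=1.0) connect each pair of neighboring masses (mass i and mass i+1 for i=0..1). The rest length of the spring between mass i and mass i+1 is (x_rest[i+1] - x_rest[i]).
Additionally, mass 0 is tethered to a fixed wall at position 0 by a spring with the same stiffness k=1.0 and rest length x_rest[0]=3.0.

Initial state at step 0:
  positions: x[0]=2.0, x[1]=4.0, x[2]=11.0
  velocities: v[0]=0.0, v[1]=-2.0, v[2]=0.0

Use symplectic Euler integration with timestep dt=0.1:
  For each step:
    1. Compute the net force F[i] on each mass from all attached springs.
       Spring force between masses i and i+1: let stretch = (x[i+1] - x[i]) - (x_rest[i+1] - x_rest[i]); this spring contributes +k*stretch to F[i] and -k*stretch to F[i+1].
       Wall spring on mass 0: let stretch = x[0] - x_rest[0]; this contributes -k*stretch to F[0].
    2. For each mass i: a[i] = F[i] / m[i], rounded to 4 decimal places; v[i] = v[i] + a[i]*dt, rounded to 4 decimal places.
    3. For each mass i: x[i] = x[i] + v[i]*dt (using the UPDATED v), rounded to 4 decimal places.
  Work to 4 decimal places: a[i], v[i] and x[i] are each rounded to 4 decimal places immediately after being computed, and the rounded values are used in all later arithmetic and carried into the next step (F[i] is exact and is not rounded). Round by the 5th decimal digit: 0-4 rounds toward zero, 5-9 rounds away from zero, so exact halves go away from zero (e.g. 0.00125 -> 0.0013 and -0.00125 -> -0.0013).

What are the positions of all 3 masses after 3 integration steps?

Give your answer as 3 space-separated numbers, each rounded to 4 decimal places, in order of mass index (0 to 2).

Step 0: x=[2.0000 4.0000 11.0000] v=[0.0000 -2.0000 0.0000]
Step 1: x=[2.0000 3.8500 10.9600] v=[0.0000 -1.5000 -0.4000]
Step 2: x=[1.9985 3.7526 10.8789] v=[-0.0150 -0.9740 -0.8110]
Step 3: x=[1.9946 3.7089 10.7565] v=[-0.0394 -0.4368 -1.2236]

Answer: 1.9946 3.7089 10.7565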